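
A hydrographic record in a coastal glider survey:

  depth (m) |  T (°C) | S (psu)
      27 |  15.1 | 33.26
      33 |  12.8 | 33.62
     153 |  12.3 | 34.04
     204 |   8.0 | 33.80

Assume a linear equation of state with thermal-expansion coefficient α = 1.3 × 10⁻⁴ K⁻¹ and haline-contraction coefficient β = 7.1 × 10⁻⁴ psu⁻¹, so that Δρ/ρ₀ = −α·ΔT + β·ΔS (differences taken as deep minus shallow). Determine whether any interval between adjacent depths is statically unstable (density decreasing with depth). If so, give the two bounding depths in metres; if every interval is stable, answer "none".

none

Evaluate Δρ/ρ₀ = −αΔT + βΔS across each adjacent pair:
  27–33 m: −αΔT+βΔS = −(1.3 × 10⁻⁴)(-2.3)+(7.1 × 10⁻⁴)(+0.36) = 5.5 × 10⁻⁴ → stable
  33–153 m: −αΔT+βΔS = −(1.3 × 10⁻⁴)(-0.5)+(7.1 × 10⁻⁴)(+0.42) = 3.6 × 10⁻⁴ → stable
  153–204 m: −αΔT+βΔS = −(1.3 × 10⁻⁴)(-4.3)+(7.1 × 10⁻⁴)(-0.24) = 3.9 × 10⁻⁴ → stable
Every interval has Δρ > 0: the column is stably stratified throughout.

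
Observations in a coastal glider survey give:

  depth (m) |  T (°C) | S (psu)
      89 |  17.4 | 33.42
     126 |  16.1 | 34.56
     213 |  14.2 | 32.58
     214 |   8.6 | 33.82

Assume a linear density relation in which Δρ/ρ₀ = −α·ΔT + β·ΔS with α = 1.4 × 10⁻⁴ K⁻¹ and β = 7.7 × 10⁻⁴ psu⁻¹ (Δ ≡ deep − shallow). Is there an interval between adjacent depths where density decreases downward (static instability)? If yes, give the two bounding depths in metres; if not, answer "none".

Evaluate Δρ/ρ₀ = −αΔT + βΔS across each adjacent pair:
  89–126 m: −αΔT+βΔS = −(1.4 × 10⁻⁴)(-1.3)+(7.7 × 10⁻⁴)(+1.14) = 1.1 × 10⁻³ → stable
  126–213 m: −αΔT+βΔS = −(1.4 × 10⁻⁴)(-1.9)+(7.7 × 10⁻⁴)(-1.98) = -1.3 × 10⁻³ → UNSTABLE
  213–214 m: −αΔT+βΔS = −(1.4 × 10⁻⁴)(-5.6)+(7.7 × 10⁻⁴)(+1.24) = 1.7 × 10⁻³ → stable
The 126–213 m interval has Δρ < 0: lighter water underlies denser water.

126–213 m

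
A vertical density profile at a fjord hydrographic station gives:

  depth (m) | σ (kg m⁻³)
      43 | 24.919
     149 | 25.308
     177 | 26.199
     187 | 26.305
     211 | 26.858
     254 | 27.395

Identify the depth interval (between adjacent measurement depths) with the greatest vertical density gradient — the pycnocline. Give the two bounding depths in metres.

Compute the density gradient over each adjacent pair:
  43–149 m: Δρ/Δz = 0.389/106 = 3.7 × 10⁻³ kg m⁻⁴
  149–177 m: Δρ/Δz = 0.891/28 = 0.032 kg m⁻⁴
  177–187 m: Δρ/Δz = 0.106/10 = 0.011 kg m⁻⁴
  187–211 m: Δρ/Δz = 0.553/24 = 0.023 kg m⁻⁴
  211–254 m: Δρ/Δz = 0.537/43 = 0.012 kg m⁻⁴
The largest gradient is in the 149–177 m interval — the pycnocline.

149–177 m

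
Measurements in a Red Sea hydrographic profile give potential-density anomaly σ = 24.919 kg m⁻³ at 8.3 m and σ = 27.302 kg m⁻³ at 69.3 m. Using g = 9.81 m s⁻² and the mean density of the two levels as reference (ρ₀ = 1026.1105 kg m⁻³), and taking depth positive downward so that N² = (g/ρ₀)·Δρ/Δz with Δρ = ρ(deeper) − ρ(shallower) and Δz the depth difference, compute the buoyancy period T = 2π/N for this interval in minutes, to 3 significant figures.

5.42 min

Δρ = 1027.302 − 1024.919 = 2.383 kg m⁻³ over Δz = 69.3 − 8.3 = 61 m.
N² = (9.81/1026.1105) × (2.383/61) = 3.7348 × 10⁻⁴ s⁻².
N = √(3.7348 × 10⁻⁴) = 0.019326 rad s⁻¹, so T = 2π/N = 325.12 s = 5.4187 min ≈ 5.42 min.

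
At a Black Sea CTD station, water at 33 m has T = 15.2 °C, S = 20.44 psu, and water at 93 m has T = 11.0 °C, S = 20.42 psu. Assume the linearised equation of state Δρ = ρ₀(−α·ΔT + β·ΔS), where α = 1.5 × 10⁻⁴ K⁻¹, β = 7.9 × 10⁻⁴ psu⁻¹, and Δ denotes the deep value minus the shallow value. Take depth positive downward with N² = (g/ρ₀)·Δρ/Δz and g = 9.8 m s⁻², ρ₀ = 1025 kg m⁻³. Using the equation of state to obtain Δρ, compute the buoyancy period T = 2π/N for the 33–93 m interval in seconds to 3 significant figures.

ΔT = -4.2 K, ΔS = -0.02 psu (deep − shallow).
Δρ/ρ₀ = −αΔT + βΔS = 6.30 × 10⁻⁴ − 1.58 × 10⁻⁵ = 6.142 × 10⁻⁴, so Δρ ≈ 0.6296 kg m⁻³.
N² = (g/ρ₀)·Δρ/Δz = g·(Δρ/ρ₀)/Δz = 9.8 × 6.142 × 10⁻⁴ / 60 = 1.0032 × 10⁻⁴ s⁻².
N = √(1.0032 × 10⁻⁴) = 0.010016 rad s⁻¹ → T = 2π/N = 627.31 s ≈ 627 s.

627 s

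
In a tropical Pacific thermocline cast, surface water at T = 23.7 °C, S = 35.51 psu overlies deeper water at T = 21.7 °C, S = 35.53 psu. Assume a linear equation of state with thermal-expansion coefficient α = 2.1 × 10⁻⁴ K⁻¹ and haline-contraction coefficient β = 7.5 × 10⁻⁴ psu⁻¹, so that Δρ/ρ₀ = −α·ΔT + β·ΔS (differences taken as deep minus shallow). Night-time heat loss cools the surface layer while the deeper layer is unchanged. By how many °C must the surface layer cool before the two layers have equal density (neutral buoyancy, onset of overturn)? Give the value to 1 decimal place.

2.1 °C

Neutral buoyancy requires Δρ = 0, i.e. −α(T_deep − T_surf′) + β(S_deep − S_surf) = 0.
T_surf′ = T_deep − (β/α)·ΔS = 21.7 − (7.5 × 10⁻⁴/2.1 × 10⁻⁴)·(+0.02) = 21.629 °C.
Cooling required: 23.7 − (21.629) = 2.071 °C.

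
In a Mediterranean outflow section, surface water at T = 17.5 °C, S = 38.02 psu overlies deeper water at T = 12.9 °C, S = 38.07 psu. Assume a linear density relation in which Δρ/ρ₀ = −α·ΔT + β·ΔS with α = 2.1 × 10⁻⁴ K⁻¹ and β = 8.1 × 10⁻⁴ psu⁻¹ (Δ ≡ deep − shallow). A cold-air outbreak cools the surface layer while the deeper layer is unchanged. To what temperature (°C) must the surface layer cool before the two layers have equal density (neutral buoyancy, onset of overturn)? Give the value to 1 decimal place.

Neutral buoyancy requires Δρ = 0, i.e. −α(T_deep − T_surf′) + β(S_deep − S_surf) = 0.
T_surf′ = T_deep − (β/α)·ΔS = 12.9 − (8.1 × 10⁻⁴/2.1 × 10⁻⁴)·(+0.05) = 12.707 °C.
Cooling required: 17.5 − (12.707) = 4.793 °C.

12.7 °C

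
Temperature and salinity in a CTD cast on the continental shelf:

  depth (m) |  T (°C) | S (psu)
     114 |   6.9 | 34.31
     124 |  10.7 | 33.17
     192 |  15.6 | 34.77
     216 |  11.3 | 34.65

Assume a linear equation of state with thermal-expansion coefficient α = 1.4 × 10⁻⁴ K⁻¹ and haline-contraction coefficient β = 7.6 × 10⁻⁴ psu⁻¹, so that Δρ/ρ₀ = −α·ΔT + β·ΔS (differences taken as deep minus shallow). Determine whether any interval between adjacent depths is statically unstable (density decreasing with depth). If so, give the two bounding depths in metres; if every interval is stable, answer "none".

Evaluate Δρ/ρ₀ = −αΔT + βΔS across each adjacent pair:
  114–124 m: −αΔT+βΔS = −(1.4 × 10⁻⁴)(+3.8)+(7.6 × 10⁻⁴)(-1.14) = -1.4 × 10⁻³ → UNSTABLE
  124–192 m: −αΔT+βΔS = −(1.4 × 10⁻⁴)(+4.9)+(7.6 × 10⁻⁴)(+1.60) = 5.3 × 10⁻⁴ → stable
  192–216 m: −αΔT+βΔS = −(1.4 × 10⁻⁴)(-4.3)+(7.6 × 10⁻⁴)(-0.12) = 5.1 × 10⁻⁴ → stable
The 114–124 m interval has Δρ < 0: lighter water underlies denser water.

114–124 m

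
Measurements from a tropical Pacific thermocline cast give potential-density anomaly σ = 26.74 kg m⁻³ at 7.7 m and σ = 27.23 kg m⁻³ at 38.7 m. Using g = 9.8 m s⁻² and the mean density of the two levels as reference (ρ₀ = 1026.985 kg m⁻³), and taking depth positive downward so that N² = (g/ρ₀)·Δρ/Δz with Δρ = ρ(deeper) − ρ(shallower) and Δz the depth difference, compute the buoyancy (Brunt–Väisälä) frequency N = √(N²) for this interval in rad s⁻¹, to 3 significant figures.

0.0123 rad s⁻¹

Δρ = 1027.23 − 1026.74 = 0.49 kg m⁻³ over Δz = 38.7 − 7.7 = 31 m.
N² = (9.8/1026.985) × (0.49/31) = 1.5083 × 10⁻⁴ s⁻².
N = √(1.5083 × 10⁻⁴) = 0.012281 rad s⁻¹ ≈ 0.0123 rad s⁻¹.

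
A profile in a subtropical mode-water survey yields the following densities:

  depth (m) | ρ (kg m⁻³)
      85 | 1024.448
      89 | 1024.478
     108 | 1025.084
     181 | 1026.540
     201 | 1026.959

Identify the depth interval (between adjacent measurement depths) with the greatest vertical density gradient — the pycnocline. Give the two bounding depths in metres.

Compute the density gradient over each adjacent pair:
  85–89 m: Δρ/Δz = 0.030/4 = 7.5 × 10⁻³ kg m⁻⁴
  89–108 m: Δρ/Δz = 0.606/19 = 0.032 kg m⁻⁴
  108–181 m: Δρ/Δz = 1.456/73 = 0.020 kg m⁻⁴
  181–201 m: Δρ/Δz = 0.419/20 = 0.021 kg m⁻⁴
The largest gradient is in the 89–108 m interval — the pycnocline.

89–108 m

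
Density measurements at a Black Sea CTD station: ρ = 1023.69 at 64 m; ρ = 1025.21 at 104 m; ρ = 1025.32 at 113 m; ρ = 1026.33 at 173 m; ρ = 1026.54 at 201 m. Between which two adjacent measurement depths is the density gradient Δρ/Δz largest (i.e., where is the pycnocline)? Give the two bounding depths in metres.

Compute the density gradient over each adjacent pair:
  64–104 m: Δρ/Δz = 1.52/40 = 0.038 kg m⁻⁴
  104–113 m: Δρ/Δz = 0.11/9 = 0.012 kg m⁻⁴
  113–173 m: Δρ/Δz = 1.01/60 = 0.017 kg m⁻⁴
  173–201 m: Δρ/Δz = 0.21/28 = 7.5 × 10⁻³ kg m⁻⁴
The largest gradient is in the 64–104 m interval — the pycnocline.

64–104 m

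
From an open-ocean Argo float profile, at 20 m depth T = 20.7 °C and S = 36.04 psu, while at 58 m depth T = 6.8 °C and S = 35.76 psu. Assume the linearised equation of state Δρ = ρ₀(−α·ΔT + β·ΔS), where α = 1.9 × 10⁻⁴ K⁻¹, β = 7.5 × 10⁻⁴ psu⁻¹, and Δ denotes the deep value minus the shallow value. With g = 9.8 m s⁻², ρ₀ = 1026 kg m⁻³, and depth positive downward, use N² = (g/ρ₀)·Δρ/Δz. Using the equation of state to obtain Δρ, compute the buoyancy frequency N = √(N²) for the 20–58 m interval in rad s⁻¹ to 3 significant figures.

ΔT = -13.9 K, ΔS = -0.28 psu (deep − shallow).
Δρ/ρ₀ = −αΔT + βΔS = 2.641 × 10⁻³ − 2.10 × 10⁻⁴ = 2.431 × 10⁻³, so Δρ ≈ 2.494 kg m⁻³.
N² = (g/ρ₀)·Δρ/Δz = g·(Δρ/ρ₀)/Δz = 9.8 × 2.431 × 10⁻³ / 38 = 6.2694 × 10⁻⁴ s⁻².
N = √(6.2694 × 10⁻⁴) = 0.025039 rad s⁻¹ ≈ 0.0250 rad s⁻¹.

0.0250 rad s⁻¹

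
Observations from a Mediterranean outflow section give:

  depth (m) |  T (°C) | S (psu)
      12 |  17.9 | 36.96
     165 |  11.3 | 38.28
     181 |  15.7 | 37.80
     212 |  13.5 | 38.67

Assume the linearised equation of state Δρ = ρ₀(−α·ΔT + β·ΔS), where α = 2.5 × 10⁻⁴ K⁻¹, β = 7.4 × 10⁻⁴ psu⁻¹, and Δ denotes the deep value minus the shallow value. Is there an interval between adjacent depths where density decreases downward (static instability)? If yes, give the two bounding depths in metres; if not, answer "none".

165–181 m

Evaluate Δρ/ρ₀ = −αΔT + βΔS across each adjacent pair:
  12–165 m: −αΔT+βΔS = −(2.5 × 10⁻⁴)(-6.6)+(7.4 × 10⁻⁴)(+1.32) = 2.6 × 10⁻³ → stable
  165–181 m: −αΔT+βΔS = −(2.5 × 10⁻⁴)(+4.4)+(7.4 × 10⁻⁴)(-0.48) = -1.5 × 10⁻³ → UNSTABLE
  181–212 m: −αΔT+βΔS = −(2.5 × 10⁻⁴)(-2.2)+(7.4 × 10⁻⁴)(+0.87) = 1.2 × 10⁻³ → stable
The 165–181 m interval has Δρ < 0: lighter water underlies denser water.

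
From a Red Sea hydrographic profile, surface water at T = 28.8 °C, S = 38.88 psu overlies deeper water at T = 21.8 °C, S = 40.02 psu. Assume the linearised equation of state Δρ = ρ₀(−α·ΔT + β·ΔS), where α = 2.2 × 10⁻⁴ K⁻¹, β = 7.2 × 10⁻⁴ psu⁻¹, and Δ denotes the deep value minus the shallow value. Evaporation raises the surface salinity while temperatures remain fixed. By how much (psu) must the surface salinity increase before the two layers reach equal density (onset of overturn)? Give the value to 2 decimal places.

3.28 psu

Neutral buoyancy requires −α(T_deep − T_surf) + β(S_deep − S_surf′) = 0.
S_surf′ = S_deep − (α/β)·ΔT = 40.02 − (2.2 × 10⁻⁴/7.2 × 10⁻⁴)·(-7.0) = 42.1589 psu.
Increase required: 42.1589 − 38.88 = 3.2789 psu.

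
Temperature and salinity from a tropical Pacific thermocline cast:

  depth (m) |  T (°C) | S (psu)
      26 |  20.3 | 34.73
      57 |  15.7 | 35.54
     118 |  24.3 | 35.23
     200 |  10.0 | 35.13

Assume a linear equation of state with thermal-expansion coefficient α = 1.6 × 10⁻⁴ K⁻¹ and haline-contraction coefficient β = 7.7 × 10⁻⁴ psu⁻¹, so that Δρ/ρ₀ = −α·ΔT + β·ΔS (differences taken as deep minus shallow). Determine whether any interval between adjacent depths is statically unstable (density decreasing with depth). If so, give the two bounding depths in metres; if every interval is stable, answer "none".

57–118 m

Evaluate Δρ/ρ₀ = −αΔT + βΔS across each adjacent pair:
  26–57 m: −αΔT+βΔS = −(1.6 × 10⁻⁴)(-4.6)+(7.7 × 10⁻⁴)(+0.81) = 1.4 × 10⁻³ → stable
  57–118 m: −αΔT+βΔS = −(1.6 × 10⁻⁴)(+8.6)+(7.7 × 10⁻⁴)(-0.31) = -1.6 × 10⁻³ → UNSTABLE
  118–200 m: −αΔT+βΔS = −(1.6 × 10⁻⁴)(-14.3)+(7.7 × 10⁻⁴)(-0.10) = 2.2 × 10⁻³ → stable
The 57–118 m interval has Δρ < 0: lighter water underlies denser water.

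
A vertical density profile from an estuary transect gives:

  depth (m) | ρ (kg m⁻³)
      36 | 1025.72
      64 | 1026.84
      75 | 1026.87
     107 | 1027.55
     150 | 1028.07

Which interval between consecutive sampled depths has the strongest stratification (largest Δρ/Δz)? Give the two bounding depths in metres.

36–64 m

Compute the density gradient over each adjacent pair:
  36–64 m: Δρ/Δz = 1.12/28 = 0.040 kg m⁻⁴
  64–75 m: Δρ/Δz = 0.03/11 = 2.7 × 10⁻³ kg m⁻⁴
  75–107 m: Δρ/Δz = 0.68/32 = 0.021 kg m⁻⁴
  107–150 m: Δρ/Δz = 0.52/43 = 0.012 kg m⁻⁴
The largest gradient is in the 36–64 m interval — the pycnocline.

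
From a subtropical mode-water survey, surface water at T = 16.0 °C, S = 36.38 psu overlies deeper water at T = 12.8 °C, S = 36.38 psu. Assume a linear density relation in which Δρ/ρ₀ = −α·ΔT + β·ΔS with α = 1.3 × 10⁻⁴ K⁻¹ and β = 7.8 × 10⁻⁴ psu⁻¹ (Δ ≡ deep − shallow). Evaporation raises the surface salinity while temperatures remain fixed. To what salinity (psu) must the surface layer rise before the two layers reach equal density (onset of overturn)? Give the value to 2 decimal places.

Neutral buoyancy requires −α(T_deep − T_surf) + β(S_deep − S_surf′) = 0.
S_surf′ = S_deep − (α/β)·ΔT = 36.38 − (1.3 × 10⁻⁴/7.8 × 10⁻⁴)·(-3.2) = 36.9133 psu.
Increase required: 36.9133 − 36.38 = 0.5333 psu.

36.91 psu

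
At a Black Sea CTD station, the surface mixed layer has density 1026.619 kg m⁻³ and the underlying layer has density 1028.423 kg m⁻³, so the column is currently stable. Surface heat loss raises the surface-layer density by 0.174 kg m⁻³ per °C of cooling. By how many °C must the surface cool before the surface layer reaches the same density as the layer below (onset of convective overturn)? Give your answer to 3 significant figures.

10.4 °C

Density deficit of the surface layer: 1028.423 − 1026.619 = 1.804 kg m⁻³.
Required change = 1.804 / 0.174 = 10.4 °C.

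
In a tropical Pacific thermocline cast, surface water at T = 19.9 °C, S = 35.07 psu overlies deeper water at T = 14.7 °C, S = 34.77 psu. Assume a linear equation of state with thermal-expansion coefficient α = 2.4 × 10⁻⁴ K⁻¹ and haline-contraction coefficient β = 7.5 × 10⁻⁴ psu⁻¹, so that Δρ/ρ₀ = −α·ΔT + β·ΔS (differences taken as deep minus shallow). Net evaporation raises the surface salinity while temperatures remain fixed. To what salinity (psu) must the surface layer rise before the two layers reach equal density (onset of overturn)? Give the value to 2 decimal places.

Neutral buoyancy requires −α(T_deep − T_surf) + β(S_deep − S_surf′) = 0.
S_surf′ = S_deep − (α/β)·ΔT = 34.77 − (2.4 × 10⁻⁴/7.5 × 10⁻⁴)·(-5.2) = 36.4340 psu.
Increase required: 36.4340 − 35.07 = 1.3640 psu.

36.43 psu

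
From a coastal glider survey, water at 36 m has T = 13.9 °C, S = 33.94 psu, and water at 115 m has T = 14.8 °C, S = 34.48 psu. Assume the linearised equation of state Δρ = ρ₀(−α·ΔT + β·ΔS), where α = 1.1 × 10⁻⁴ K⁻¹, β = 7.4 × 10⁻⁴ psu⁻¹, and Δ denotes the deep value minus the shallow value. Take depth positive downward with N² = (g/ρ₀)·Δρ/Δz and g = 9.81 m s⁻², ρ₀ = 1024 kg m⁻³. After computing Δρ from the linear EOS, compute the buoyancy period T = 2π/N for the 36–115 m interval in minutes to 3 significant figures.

ΔT = +0.9 K, ΔS = +0.54 psu (deep − shallow).
Δρ/ρ₀ = −αΔT + βΔS = -9.90 × 10⁻⁵ + 3.996 × 10⁻⁴ = 3.006 × 10⁻⁴, so Δρ ≈ 0.3078 kg m⁻³.
N² = (g/ρ₀)·Δρ/Δz = g·(Δρ/ρ₀)/Δz = 9.81 × 3.006 × 10⁻⁴ / 79 = 3.7328 × 10⁻⁵ s⁻².
N = √(3.7328 × 10⁻⁵) = 6.1097 × 10⁻³ rad s⁻¹ → T = 2π/N = 1.0284 × 10³ s = 17.140 min ≈ 17.1 min.

17.1 min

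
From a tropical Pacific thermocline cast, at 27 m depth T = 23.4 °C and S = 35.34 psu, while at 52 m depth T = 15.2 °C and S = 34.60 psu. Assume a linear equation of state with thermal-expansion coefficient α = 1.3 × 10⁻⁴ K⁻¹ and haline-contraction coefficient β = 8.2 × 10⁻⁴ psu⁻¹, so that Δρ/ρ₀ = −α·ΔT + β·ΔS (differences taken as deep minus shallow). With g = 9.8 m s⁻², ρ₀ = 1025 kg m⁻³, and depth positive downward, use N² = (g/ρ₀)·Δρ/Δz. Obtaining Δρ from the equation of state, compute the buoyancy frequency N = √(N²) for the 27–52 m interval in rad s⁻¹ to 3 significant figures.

ΔT = -8.2 K, ΔS = -0.74 psu (deep − shallow).
Δρ/ρ₀ = −αΔT + βΔS = 1.066 × 10⁻³ − 6.068 × 10⁻⁴ = 4.592 × 10⁻⁴, so Δρ ≈ 0.4707 kg m⁻³.
N² = (g/ρ₀)·Δρ/Δz = g·(Δρ/ρ₀)/Δz = 9.8 × 4.592 × 10⁻⁴ / 25 = 1.8001 × 10⁻⁴ s⁻².
N = √(1.8001 × 10⁻⁴) = 0.013417 rad s⁻¹ ≈ 0.0134 rad s⁻¹.

0.0134 rad s⁻¹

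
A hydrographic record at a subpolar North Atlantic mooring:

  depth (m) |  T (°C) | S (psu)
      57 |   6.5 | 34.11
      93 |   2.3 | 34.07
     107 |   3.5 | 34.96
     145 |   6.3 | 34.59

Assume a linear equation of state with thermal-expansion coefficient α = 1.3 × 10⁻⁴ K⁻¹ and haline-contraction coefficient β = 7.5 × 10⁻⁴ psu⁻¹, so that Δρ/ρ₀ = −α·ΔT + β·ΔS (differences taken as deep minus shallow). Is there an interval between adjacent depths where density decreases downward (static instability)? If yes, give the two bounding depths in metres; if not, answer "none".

Evaluate Δρ/ρ₀ = −αΔT + βΔS across each adjacent pair:
  57–93 m: −αΔT+βΔS = −(1.3 × 10⁻⁴)(-4.2)+(7.5 × 10⁻⁴)(-0.04) = 5.2 × 10⁻⁴ → stable
  93–107 m: −αΔT+βΔS = −(1.3 × 10⁻⁴)(+1.2)+(7.5 × 10⁻⁴)(+0.89) = 5.1 × 10⁻⁴ → stable
  107–145 m: −αΔT+βΔS = −(1.3 × 10⁻⁴)(+2.8)+(7.5 × 10⁻⁴)(-0.37) = -6.4 × 10⁻⁴ → UNSTABLE
The 107–145 m interval has Δρ < 0: lighter water underlies denser water.

107–145 m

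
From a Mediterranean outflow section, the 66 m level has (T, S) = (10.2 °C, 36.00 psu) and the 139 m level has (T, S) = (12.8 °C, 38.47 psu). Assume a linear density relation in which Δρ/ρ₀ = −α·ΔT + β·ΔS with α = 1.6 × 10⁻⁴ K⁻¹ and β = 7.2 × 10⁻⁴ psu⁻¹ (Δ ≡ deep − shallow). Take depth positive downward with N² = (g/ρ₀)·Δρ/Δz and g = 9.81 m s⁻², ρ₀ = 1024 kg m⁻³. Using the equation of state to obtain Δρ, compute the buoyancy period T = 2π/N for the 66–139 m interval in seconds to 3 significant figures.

ΔT = +2.6 K, ΔS = +2.47 psu (deep − shallow).
Δρ/ρ₀ = −αΔT + βΔS = -4.16 × 10⁻⁴ + 1.7784 × 10⁻³ = 1.3624 × 10⁻³, so Δρ ≈ 1.395 kg m⁻³.
N² = (g/ρ₀)·Δρ/Δz = g·(Δρ/ρ₀)/Δz = 9.81 × 1.3624 × 10⁻³ / 73 = 1.8308 × 10⁻⁴ s⁻².
N = √(1.8308 × 10⁻⁴) = 0.013531 rad s⁻¹ → T = 2π/N = 464.35 s ≈ 464 s.

464 s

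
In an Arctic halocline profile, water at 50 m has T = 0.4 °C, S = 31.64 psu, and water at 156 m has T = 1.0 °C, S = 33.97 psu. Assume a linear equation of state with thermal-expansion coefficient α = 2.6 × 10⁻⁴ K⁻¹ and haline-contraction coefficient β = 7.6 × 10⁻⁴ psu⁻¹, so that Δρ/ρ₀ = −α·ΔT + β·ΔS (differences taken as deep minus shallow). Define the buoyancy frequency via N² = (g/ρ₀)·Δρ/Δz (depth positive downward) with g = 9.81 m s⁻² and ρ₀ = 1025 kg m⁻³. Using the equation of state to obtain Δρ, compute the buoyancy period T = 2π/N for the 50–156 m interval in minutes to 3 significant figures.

8.57 min

ΔT = +0.6 K, ΔS = +2.33 psu (deep − shallow).
Δρ/ρ₀ = −αΔT + βΔS = -1.56 × 10⁻⁴ + 1.7708 × 10⁻³ = 1.6148 × 10⁻³, so Δρ ≈ 1.655 kg m⁻³.
N² = (g/ρ₀)·Δρ/Δz = g·(Δρ/ρ₀)/Δz = 9.81 × 1.6148 × 10⁻³ / 106 = 1.4945 × 10⁻⁴ s⁻².
N = √(1.4945 × 10⁻⁴) = 0.012225 rad s⁻¹ → T = 2π/N = 513.96 s = 8.5660 min ≈ 8.57 min.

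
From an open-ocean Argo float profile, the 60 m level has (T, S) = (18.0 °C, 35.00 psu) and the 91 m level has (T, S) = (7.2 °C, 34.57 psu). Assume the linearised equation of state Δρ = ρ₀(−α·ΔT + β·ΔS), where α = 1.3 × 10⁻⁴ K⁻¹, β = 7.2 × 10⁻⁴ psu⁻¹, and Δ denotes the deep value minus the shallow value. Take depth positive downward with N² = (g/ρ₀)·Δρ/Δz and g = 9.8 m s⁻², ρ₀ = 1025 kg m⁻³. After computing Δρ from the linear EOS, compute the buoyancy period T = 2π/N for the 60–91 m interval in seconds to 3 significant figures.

ΔT = -10.8 K, ΔS = -0.43 psu (deep − shallow).
Δρ/ρ₀ = −αΔT + βΔS = 1.404 × 10⁻³ − 3.096 × 10⁻⁴ = 1.0944 × 10⁻³, so Δρ ≈ 1.122 kg m⁻³.
N² = (g/ρ₀)·Δρ/Δz = g·(Δρ/ρ₀)/Δz = 9.8 × 1.0944 × 10⁻³ / 31 = 3.4597 × 10⁻⁴ s⁻².
N = √(3.4597 × 10⁻⁴) = 0.018600 rad s⁻¹ → T = 2π/N = 337.81 s ≈ 338 s.

338 s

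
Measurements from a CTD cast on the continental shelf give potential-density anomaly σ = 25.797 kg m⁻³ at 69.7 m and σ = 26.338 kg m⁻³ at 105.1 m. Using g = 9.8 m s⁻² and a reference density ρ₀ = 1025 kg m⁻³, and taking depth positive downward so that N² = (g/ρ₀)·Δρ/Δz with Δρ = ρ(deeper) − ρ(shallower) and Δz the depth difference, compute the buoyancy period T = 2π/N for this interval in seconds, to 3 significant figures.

520 s

Δρ = 1026.338 − 1025.797 = 0.541 kg m⁻³ over Δz = 105.1 − 69.7 = 35.4 m.
N² = (9.8/1025) × (0.541/35.4) = 1.4612 × 10⁻⁴ s⁻².
N = √(1.4612 × 10⁻⁴) = 0.012088 rad s⁻¹, so T = 2π/N = 519.79 s ≈ 520 s.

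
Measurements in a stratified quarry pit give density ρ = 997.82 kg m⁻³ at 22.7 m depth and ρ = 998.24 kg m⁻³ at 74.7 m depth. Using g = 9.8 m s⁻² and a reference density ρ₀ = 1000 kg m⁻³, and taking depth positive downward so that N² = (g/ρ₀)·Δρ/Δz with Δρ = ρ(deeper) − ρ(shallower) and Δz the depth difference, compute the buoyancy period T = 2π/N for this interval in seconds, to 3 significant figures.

Δρ = 998.24 − 997.82 = 0.42 kg m⁻³ over Δz = 74.7 − 22.7 = 52 m.
N² = (9.8/1000) × (0.42/52) = 7.9154 × 10⁻⁵ s⁻².
N = √(7.9154 × 10⁻⁵) = 8.8969 × 10⁻³ rad s⁻¹, so T = 2π/N = 706.22 s ≈ 706 s.

706 s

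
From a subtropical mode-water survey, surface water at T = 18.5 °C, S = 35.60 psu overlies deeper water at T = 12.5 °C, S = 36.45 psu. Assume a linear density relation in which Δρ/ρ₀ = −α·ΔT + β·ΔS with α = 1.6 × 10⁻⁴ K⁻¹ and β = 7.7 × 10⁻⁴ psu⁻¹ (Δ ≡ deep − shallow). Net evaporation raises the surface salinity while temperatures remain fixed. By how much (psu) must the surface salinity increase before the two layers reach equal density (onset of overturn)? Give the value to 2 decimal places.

2.10 psu

Neutral buoyancy requires −α(T_deep − T_surf) + β(S_deep − S_surf′) = 0.
S_surf′ = S_deep − (α/β)·ΔT = 36.45 − (1.6 × 10⁻⁴/7.7 × 10⁻⁴)·(-6.0) = 37.6968 psu.
Increase required: 37.6968 − 35.60 = 2.0968 psu.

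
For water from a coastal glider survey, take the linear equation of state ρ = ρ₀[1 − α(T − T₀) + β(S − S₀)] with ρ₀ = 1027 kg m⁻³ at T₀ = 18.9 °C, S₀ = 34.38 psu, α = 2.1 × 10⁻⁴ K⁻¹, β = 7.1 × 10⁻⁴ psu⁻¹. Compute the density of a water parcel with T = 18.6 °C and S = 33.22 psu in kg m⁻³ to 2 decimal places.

1026.22 kg m⁻³

T − T₀ = -0.3 K, S − S₀ = -1.16 psu.
Bracket = 1 − α·(-0.3) + β·(-1.16) = 1 + (-7.606 × 10⁻⁴) = 0.9992394.
ρ = 1027 × 0.9992394 = 1026.22 kg m⁻³.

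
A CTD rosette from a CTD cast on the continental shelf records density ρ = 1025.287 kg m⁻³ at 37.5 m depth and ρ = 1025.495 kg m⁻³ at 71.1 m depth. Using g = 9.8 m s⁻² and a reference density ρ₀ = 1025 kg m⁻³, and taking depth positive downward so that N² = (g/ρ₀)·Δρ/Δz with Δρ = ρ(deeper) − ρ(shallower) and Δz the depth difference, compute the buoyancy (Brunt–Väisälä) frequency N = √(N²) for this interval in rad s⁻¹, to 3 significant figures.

7.69 × 10⁻³ rad s⁻¹

Δρ = 1025.495 − 1025.287 = 0.208 kg m⁻³ over Δz = 71.1 − 37.5 = 33.6 m.
N² = (9.8/1025) × (0.208/33.6) = 5.9187 × 10⁻⁵ s⁻².
N = √(5.9187 × 10⁻⁵) = 7.6933 × 10⁻³ rad s⁻¹ ≈ 7.69 × 10⁻³ rad s⁻¹.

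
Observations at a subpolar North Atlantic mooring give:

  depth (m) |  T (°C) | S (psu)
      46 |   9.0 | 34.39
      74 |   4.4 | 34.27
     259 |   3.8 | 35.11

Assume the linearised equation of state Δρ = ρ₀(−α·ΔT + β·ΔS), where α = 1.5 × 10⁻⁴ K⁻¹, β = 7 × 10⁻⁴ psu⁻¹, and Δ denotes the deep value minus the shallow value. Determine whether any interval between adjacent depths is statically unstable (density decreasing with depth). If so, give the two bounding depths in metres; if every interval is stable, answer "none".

none

Evaluate Δρ/ρ₀ = −αΔT + βΔS across each adjacent pair:
  46–74 m: −αΔT+βΔS = −(1.5 × 10⁻⁴)(-4.6)+(7 × 10⁻⁴)(-0.12) = 6.1 × 10⁻⁴ → stable
  74–259 m: −αΔT+βΔS = −(1.5 × 10⁻⁴)(-0.6)+(7 × 10⁻⁴)(+0.84) = 6.8 × 10⁻⁴ → stable
Every interval has Δρ > 0: the column is stably stratified throughout.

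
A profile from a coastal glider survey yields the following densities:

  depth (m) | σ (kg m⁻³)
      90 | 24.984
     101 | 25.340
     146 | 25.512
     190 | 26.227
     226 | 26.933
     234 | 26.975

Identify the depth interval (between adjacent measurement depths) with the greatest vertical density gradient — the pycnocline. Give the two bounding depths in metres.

90–101 m

Compute the density gradient over each adjacent pair:
  90–101 m: Δρ/Δz = 0.356/11 = 0.032 kg m⁻⁴
  101–146 m: Δρ/Δz = 0.172/45 = 3.8 × 10⁻³ kg m⁻⁴
  146–190 m: Δρ/Δz = 0.715/44 = 0.016 kg m⁻⁴
  190–226 m: Δρ/Δz = 0.706/36 = 0.020 kg m⁻⁴
  226–234 m: Δρ/Δz = 0.042/8 = 5.3 × 10⁻³ kg m⁻⁴
The largest gradient is in the 90–101 m interval — the pycnocline.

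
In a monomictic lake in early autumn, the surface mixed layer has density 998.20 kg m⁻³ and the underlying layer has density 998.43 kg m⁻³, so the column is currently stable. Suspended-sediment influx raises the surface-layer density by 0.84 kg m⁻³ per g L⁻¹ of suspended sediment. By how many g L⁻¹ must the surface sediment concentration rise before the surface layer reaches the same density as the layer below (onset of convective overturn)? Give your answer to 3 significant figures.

Density deficit of the surface layer: 998.43 − 998.20 = 0.23 kg m⁻³.
Required change = 0.23 / 0.84 = 0.274 g L⁻¹.

0.274 g L⁻¹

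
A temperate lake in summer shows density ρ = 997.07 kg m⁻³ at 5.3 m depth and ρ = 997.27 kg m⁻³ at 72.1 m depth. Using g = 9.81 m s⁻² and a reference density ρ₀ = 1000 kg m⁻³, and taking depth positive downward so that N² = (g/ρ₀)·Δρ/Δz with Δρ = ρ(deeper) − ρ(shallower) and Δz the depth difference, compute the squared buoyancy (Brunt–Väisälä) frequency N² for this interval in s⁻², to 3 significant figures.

2.94 × 10⁻⁵ s⁻²

Δρ = 997.27 − 997.07 = 0.20 kg m⁻³ over Δz = 72.1 − 5.3 = 66.8 m.
N² = (9.81/1000) × (0.20/66.8) = 2.9371 × 10⁻⁵ s⁻² ≈ 2.94 × 10⁻⁵ s⁻².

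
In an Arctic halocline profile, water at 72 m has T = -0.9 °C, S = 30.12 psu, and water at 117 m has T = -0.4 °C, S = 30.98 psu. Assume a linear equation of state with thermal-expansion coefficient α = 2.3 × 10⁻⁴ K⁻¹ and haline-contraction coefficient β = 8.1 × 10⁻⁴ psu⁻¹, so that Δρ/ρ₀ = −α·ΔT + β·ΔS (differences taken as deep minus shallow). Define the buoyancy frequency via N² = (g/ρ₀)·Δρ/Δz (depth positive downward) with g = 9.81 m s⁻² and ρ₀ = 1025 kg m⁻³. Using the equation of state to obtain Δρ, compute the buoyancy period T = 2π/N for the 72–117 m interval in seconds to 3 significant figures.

558 s

ΔT = +0.5 K, ΔS = +0.86 psu (deep − shallow).
Δρ/ρ₀ = −αΔT + βΔS = -1.15 × 10⁻⁴ + 6.966 × 10⁻⁴ = 5.816 × 10⁻⁴, so Δρ ≈ 0.5961 kg m⁻³.
N² = (g/ρ₀)·Δρ/Δz = g·(Δρ/ρ₀)/Δz = 9.81 × 5.816 × 10⁻⁴ / 45 = 1.2679 × 10⁻⁴ s⁻².
N = √(1.2679 × 10⁻⁴) = 0.011260 rad s⁻¹ → T = 2π/N = 558.01 s ≈ 558 s.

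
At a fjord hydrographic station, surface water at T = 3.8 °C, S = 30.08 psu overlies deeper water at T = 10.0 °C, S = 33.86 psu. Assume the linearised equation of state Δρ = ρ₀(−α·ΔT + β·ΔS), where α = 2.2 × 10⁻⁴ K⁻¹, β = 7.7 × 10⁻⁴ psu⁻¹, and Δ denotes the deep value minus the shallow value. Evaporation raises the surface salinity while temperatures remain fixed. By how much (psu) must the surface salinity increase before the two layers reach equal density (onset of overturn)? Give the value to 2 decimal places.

Neutral buoyancy requires −α(T_deep − T_surf) + β(S_deep − S_surf′) = 0.
S_surf′ = S_deep − (α/β)·ΔT = 33.86 − (2.2 × 10⁻⁴/7.7 × 10⁻⁴)·(+6.2) = 32.0886 psu.
Increase required: 32.0886 − 30.08 = 2.0086 psu.

2.01 psu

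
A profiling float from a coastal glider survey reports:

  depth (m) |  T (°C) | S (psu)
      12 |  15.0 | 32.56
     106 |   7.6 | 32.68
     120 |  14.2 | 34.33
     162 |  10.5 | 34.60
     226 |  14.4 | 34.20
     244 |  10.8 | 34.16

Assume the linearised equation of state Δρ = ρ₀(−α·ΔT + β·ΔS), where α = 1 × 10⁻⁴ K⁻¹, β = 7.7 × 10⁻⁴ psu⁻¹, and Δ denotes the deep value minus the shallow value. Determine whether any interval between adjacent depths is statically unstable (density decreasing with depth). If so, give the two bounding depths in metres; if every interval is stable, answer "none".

162–226 m

Evaluate Δρ/ρ₀ = −αΔT + βΔS across each adjacent pair:
  12–106 m: −αΔT+βΔS = −(1 × 10⁻⁴)(-7.4)+(7.7 × 10⁻⁴)(+0.12) = 8.3 × 10⁻⁴ → stable
  106–120 m: −αΔT+βΔS = −(1 × 10⁻⁴)(+6.6)+(7.7 × 10⁻⁴)(+1.65) = 6.1 × 10⁻⁴ → stable
  120–162 m: −αΔT+βΔS = −(1 × 10⁻⁴)(-3.7)+(7.7 × 10⁻⁴)(+0.27) = 5.8 × 10⁻⁴ → stable
  162–226 m: −αΔT+βΔS = −(1 × 10⁻⁴)(+3.9)+(7.7 × 10⁻⁴)(-0.40) = -7.0 × 10⁻⁴ → UNSTABLE
  226–244 m: −αΔT+βΔS = −(1 × 10⁻⁴)(-3.6)+(7.7 × 10⁻⁴)(-0.04) = 3.3 × 10⁻⁴ → stable
The 162–226 m interval has Δρ < 0: lighter water underlies denser water.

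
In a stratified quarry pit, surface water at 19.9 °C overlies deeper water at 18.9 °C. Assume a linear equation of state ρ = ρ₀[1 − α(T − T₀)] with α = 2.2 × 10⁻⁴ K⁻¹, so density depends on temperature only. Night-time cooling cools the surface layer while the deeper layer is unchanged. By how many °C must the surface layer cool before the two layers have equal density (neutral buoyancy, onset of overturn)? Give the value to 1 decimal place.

With temperature the only control, equal density requires T_surf′ = T_deep.
T_surf′ = 18.9 °C.
Cooling required: 19.9 − 18.9 = 1.0 °C.

1.0 °C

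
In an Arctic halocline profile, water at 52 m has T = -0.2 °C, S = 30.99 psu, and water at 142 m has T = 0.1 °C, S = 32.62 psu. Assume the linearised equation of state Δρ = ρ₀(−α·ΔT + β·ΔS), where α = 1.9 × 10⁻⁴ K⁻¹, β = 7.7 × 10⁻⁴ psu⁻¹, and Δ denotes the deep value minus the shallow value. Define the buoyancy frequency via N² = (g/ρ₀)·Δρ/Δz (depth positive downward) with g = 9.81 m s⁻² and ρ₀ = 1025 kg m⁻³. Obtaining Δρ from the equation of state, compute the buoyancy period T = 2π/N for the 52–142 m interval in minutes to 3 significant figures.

ΔT = +0.3 K, ΔS = +1.63 psu (deep − shallow).
Δρ/ρ₀ = −αΔT + βΔS = -5.70 × 10⁻⁵ + 1.2551 × 10⁻³ = 1.1981 × 10⁻³, so Δρ ≈ 1.228 kg m⁻³.
N² = (g/ρ₀)·Δρ/Δz = g·(Δρ/ρ₀)/Δz = 9.81 × 1.1981 × 10⁻³ / 90 = 1.3059 × 10⁻⁴ s⁻².
N = √(1.3059 × 10⁻⁴) = 0.011428 rad s⁻¹ → T = 2π/N = 549.81 s = 9.1635 min ≈ 9.16 min.

9.16 min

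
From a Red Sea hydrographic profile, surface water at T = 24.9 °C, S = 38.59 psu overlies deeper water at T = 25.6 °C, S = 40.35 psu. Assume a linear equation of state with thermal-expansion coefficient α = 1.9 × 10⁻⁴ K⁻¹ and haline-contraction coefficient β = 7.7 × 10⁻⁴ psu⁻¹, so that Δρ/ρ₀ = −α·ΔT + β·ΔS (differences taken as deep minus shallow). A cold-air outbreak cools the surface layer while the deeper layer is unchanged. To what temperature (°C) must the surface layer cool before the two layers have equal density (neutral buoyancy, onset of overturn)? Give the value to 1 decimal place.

18.5 °C

Neutral buoyancy requires Δρ = 0, i.e. −α(T_deep − T_surf′) + β(S_deep − S_surf) = 0.
T_surf′ = T_deep − (β/α)·ΔS = 25.6 − (7.7 × 10⁻⁴/1.9 × 10⁻⁴)·(+1.76) = 18.467 °C.
Cooling required: 24.9 − (18.467) = 6.433 °C.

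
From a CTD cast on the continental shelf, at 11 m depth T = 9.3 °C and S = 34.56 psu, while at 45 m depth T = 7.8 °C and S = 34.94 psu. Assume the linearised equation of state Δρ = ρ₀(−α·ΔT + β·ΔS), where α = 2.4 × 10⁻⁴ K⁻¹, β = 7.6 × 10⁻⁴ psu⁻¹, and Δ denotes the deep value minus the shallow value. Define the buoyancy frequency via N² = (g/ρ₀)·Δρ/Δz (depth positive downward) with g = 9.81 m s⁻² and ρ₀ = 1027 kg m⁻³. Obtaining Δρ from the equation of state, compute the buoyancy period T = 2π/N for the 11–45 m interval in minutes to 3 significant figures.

ΔT = -1.5 K, ΔS = +0.38 psu (deep − shallow).
Δρ/ρ₀ = −αΔT + βΔS = 3.60 × 10⁻⁴ + 2.888 × 10⁻⁴ = 6.488 × 10⁻⁴, so Δρ ≈ 0.6663 kg m⁻³.
N² = (g/ρ₀)·Δρ/Δz = g·(Δρ/ρ₀)/Δz = 9.81 × 6.488 × 10⁻⁴ / 34 = 1.8720 × 10⁻⁴ s⁻².
N = √(1.8720 × 10⁻⁴) = 0.013682 rad s⁻¹ → T = 2π/N = 459.23 s = 7.6538 min ≈ 7.65 min.

7.65 min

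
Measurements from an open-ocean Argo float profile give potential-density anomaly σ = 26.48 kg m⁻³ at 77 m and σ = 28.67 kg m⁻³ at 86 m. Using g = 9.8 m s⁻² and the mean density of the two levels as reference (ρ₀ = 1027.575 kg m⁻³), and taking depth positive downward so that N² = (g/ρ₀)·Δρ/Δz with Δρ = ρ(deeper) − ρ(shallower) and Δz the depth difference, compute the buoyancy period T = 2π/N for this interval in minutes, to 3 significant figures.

Δρ = 1028.67 − 1026.48 = 2.19 kg m⁻³ over Δz = 86 − 77 = 9 m.
N² = (9.8/1027.575) × (2.19/9) = 2.3207 × 10⁻³ s⁻².
N = √(2.3207 × 10⁻³) = 0.048174 rad s⁻¹, so T = 2π/N = 130.43 s = 2.1738 min ≈ 2.17 min.
Since Δρ > 0 the layer is stably stratified.

2.17 min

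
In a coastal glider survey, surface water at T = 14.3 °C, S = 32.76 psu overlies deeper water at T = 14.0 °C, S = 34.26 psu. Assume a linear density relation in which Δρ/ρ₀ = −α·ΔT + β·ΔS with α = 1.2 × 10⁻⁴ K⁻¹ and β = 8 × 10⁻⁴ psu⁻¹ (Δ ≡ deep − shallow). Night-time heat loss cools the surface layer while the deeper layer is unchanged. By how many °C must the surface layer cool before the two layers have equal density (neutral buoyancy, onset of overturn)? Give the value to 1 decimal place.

10.3 °C

Neutral buoyancy requires Δρ = 0, i.e. −α(T_deep − T_surf′) + β(S_deep − S_surf) = 0.
T_surf′ = T_deep − (β/α)·ΔS = 14.0 − (8 × 10⁻⁴/1.2 × 10⁻⁴)·(+1.50) = 4.000 °C.
Cooling required: 14.3 − (4.000) = 10.300 °C.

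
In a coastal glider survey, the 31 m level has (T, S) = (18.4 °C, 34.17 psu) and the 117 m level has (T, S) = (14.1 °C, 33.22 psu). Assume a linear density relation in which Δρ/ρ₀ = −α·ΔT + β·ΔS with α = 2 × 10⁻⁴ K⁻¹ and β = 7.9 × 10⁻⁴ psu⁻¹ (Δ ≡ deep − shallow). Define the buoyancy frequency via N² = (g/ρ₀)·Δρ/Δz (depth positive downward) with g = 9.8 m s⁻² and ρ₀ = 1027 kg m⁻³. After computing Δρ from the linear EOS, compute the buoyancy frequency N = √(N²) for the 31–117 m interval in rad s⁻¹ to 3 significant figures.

3.53 × 10⁻³ rad s⁻¹

ΔT = -4.3 K, ΔS = -0.95 psu (deep − shallow).
Δρ/ρ₀ = −αΔT + βΔS = 8.60 × 10⁻⁴ − 7.505 × 10⁻⁴ = 1.095 × 10⁻⁴, so Δρ ≈ 0.1125 kg m⁻³.
N² = (g/ρ₀)·Δρ/Δz = g·(Δρ/ρ₀)/Δz = 9.8 × 1.095 × 10⁻⁴ / 86 = 1.2478 × 10⁻⁵ s⁻².
N = √(1.2478 × 10⁻⁵) = 3.5324 × 10⁻³ rad s⁻¹ ≈ 3.53 × 10⁻³ rad s⁻¹.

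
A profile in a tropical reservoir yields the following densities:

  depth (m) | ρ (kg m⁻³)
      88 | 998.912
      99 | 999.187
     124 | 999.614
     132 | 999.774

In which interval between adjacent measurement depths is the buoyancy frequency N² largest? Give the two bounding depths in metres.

88–99 m

Compute the density gradient over each adjacent pair:
  88–99 m: Δρ/Δz = 0.275/11 = 0.025 kg m⁻⁴
  99–124 m: Δρ/Δz = 0.427/25 = 0.017 kg m⁻⁴
  124–132 m: Δρ/Δz = 0.160/8 = 0.020 kg m⁻⁴
The largest gradient is in the 88–99 m interval — the pycnocline.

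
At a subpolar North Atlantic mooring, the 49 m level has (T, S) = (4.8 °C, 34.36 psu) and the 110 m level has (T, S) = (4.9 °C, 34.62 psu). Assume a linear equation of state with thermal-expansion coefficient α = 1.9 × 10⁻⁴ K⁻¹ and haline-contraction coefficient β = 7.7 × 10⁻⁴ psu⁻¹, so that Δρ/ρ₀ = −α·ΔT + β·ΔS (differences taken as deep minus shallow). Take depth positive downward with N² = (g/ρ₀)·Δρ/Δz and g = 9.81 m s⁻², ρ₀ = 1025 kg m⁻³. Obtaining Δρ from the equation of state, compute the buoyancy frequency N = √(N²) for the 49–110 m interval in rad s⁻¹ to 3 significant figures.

5.40 × 10⁻³ rad s⁻¹

ΔT = +0.1 K, ΔS = +0.26 psu (deep − shallow).
Δρ/ρ₀ = −αΔT + βΔS = -1.90 × 10⁻⁵ + 2.002 × 10⁻⁴ = 1.812 × 10⁻⁴, so Δρ ≈ 0.1857 kg m⁻³.
N² = (g/ρ₀)·Δρ/Δz = g·(Δρ/ρ₀)/Δz = 9.81 × 1.812 × 10⁻⁴ / 61 = 2.9141 × 10⁻⁵ s⁻².
N = √(2.9141 × 10⁻⁵) = 5.3982 × 10⁻³ rad s⁻¹ ≈ 5.40 × 10⁻³ rad s⁻¹.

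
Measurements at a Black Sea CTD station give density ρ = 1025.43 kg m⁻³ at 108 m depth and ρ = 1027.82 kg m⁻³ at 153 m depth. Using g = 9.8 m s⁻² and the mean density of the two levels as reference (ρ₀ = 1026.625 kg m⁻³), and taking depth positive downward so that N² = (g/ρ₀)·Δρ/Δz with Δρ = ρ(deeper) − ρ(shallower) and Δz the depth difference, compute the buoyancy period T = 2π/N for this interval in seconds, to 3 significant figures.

279 s

Δρ = 1027.82 − 1025.43 = 2.39 kg m⁻³ over Δz = 153 − 108 = 45 m.
N² = (9.8/1026.625) × (2.39/45) = 5.0699 × 10⁻⁴ s⁻².
N = √(5.0699 × 10⁻⁴) = 0.022516 rad s⁻¹, so T = 2π/N = 279.05 s ≈ 279 s.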